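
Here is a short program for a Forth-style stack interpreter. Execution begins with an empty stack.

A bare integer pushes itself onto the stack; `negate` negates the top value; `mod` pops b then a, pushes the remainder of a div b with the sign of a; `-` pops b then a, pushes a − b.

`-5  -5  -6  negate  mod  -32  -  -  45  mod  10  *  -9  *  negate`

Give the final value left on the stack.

-5     : [-5]
-5     : [-5, -5]
-6     : [-5, -5, -6]
negate : [-5, -5, 6]
mod    : [-5, -5]
-32    : [-5, -5, -32]
-      : [-5, 27]
-      : [-32]
45     : [-32, 45]
mod    : [-32]
10     : [-32, 10]
*      : [-320]
-9     : [-320, -9]
*      : [2880]
negate : [-2880]

-2880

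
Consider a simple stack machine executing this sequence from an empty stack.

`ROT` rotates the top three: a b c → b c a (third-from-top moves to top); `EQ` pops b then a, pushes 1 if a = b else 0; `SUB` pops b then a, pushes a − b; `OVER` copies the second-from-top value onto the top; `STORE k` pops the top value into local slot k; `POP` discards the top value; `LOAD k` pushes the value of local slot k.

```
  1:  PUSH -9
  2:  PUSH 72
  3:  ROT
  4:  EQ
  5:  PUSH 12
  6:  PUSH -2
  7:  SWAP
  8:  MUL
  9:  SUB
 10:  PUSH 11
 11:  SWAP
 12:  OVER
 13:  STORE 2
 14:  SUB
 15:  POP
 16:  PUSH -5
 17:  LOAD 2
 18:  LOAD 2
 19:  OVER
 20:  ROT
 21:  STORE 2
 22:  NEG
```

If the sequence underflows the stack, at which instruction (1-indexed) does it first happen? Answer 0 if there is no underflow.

PUSH -9 -> -9
PUSH 72 -> -9 72
ROT  — needs 3 operands, stack has 2 → underflow

3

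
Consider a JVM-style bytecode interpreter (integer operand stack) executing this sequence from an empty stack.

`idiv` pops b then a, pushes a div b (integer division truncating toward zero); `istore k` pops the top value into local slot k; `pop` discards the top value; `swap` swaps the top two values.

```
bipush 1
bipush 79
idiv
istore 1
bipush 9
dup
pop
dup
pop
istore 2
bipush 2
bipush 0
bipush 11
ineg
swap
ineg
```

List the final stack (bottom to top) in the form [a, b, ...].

[2, -11, 0]

bipush 1  : [1]
bipush 79 : [1, 79]
idiv      : [0]
istore 1  : []
bipush 9  : [9]
dup       : [9, 9]
pop       : [9]
dup       : [9, 9]
pop       : [9]
istore 2  : []
bipush 2  : [2]
bipush 0  : [2, 0]
bipush 11 : [2, 0, 11]
ineg      : [2, 0, -11]
swap      : [2, -11, 0]
ineg      : [2, -11, 0]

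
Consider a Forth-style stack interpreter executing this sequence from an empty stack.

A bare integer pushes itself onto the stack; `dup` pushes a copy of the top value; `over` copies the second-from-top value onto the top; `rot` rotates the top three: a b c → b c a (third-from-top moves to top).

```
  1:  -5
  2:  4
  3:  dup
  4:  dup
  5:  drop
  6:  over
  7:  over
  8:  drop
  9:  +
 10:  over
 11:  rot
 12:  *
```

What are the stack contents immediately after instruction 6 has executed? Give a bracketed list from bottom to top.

[-5, 4, 4, 4]

-5   → [-5]
4    → [-5, 4]
dup  → [-5, 4, 4]
dup  → [-5, 4, 4, 4]
drop → [-5, 4, 4]
over → [-5, 4, 4, 4]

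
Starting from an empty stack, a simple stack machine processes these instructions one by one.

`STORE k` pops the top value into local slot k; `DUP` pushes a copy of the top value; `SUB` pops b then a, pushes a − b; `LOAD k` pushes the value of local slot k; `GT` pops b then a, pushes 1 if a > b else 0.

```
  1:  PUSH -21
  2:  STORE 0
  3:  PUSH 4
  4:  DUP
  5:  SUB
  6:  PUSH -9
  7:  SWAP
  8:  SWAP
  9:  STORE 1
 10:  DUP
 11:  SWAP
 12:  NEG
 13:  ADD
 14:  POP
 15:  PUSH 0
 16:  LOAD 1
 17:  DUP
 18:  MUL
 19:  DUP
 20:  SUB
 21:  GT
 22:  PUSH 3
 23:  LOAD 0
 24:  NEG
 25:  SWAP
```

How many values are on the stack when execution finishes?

PUSH -21 → -21
STORE 0  → (empty)
PUSH 4   → 4
DUP      → 4 4
SUB      → 0
PUSH -9  → 0 -9
SWAP     → -9 0
SWAP     → 0 -9
STORE 1  → 0
DUP      → 0 0
SWAP     → 0 0
NEG      → 0 0
ADD      → 0
POP      → (empty)
PUSH 0   → 0
LOAD 1   → 0 -9
DUP      → 0 -9 -9
MUL      → 0 81
DUP      → 0 81 81
SUB      → 0 0
GT       → 0
PUSH 3   → 0 3
LOAD 0   → 0 3 -21
NEG      → 0 3 21
SWAP     → 0 21 3

3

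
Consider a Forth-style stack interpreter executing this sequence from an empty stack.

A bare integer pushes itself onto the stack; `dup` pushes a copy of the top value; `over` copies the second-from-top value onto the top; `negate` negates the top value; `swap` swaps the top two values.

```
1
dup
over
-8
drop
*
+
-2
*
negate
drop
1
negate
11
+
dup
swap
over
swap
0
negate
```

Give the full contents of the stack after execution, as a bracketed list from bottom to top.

1      → [1]
dup    → [1, 1]
over   → [1, 1, 1]
-8     → [1, 1, 1, -8]
drop   → [1, 1, 1]
*      → [1, 1]
+      → [2]
-2     → [2, -2]
*      → [-4]
negate → [4]
drop   → []
1      → [1]
negate → [-1]
11     → [-1, 11]
+      → [10]
dup    → [10, 10]
swap   → [10, 10]
over   → [10, 10, 10]
swap   → [10, 10, 10]
0      → [10, 10, 10, 0]
negate → [10, 10, 10, 0]

[10, 10, 10, 0]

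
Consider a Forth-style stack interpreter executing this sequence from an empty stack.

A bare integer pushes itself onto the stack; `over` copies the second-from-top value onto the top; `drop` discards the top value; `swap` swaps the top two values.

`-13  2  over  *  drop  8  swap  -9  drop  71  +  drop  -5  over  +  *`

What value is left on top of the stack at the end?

24

-13  → -13
2    → -13 2
over → -13 2 -13
*    → -13 -26
drop → -13
8    → -13 8
swap → 8 -13
-9   → 8 -13 -9
drop → 8 -13
71   → 8 -13 71
+    → 8 58
drop → 8
-5   → 8 -5
over → 8 -5 8
+    → 8 3
*    → 24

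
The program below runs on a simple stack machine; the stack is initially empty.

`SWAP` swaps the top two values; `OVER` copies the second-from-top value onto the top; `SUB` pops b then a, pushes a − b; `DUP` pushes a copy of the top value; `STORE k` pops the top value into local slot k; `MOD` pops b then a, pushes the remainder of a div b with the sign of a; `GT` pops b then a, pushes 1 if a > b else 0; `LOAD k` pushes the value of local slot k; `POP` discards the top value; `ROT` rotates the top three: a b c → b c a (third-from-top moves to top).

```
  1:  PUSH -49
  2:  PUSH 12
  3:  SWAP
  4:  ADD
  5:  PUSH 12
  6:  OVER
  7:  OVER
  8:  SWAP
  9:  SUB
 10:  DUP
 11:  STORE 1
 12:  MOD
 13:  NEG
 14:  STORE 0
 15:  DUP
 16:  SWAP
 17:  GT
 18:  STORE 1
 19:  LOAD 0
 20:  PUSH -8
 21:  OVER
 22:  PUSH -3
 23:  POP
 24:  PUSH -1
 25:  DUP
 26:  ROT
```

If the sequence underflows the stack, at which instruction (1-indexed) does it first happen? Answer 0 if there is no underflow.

0

PUSH -49 : [-49]
PUSH 12  : [-49, 12]
SWAP     : [12, -49]
ADD      : [-37]
PUSH 12  : [-37, 12]
OVER     : [-37, 12, -37]
OVER     : [-37, 12, -37, 12]
SWAP     : [-37, 12, 12, -37]
SUB      : [-37, 12, 49]
DUP      : [-37, 12, 49, 49]
STORE 1  : [-37, 12, 49]
MOD      : [-37, 12]
NEG      : [-37, -12]
STORE 0  : [-37]
DUP      : [-37, -37]
SWAP     : [-37, -37]
GT       : [0]
STORE 1  : []
LOAD 0   : [-12]
PUSH -8  : [-12, -8]
OVER     : [-12, -8, -12]
PUSH -3  : [-12, -8, -12, -3]
POP      : [-12, -8, -12]
PUSH -1  : [-12, -8, -12, -1]
DUP      : [-12, -8, -12, -1, -1]
ROT      : [-12, -8, -1, -1, -12]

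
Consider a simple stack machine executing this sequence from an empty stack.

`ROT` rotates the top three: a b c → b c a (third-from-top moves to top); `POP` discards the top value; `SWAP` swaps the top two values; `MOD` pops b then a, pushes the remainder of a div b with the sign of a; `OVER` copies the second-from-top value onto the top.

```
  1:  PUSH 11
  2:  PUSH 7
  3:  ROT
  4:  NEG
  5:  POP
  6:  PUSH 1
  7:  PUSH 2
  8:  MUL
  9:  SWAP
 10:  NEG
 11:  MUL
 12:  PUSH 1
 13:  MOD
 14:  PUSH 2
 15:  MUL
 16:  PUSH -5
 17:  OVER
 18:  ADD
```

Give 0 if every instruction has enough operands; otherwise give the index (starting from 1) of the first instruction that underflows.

3

PUSH 11 : 11
PUSH 7  : 11 7
ROT  — needs 3 operands, stack has 2 → underflow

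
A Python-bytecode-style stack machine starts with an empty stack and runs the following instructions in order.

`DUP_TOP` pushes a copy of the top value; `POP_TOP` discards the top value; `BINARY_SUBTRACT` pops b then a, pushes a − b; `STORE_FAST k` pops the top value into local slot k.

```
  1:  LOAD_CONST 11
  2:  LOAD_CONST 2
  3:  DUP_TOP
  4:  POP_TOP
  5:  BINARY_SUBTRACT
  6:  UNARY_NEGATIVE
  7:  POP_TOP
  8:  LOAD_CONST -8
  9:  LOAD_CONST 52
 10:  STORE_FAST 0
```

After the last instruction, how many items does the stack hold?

1

LOAD_CONST 11   -> [11]
LOAD_CONST 2    -> [11, 2]
DUP_TOP         -> [11, 2, 2]
POP_TOP         -> [11, 2]
BINARY_SUBTRACT -> [9]
UNARY_NEGATIVE  -> [-9]
POP_TOP         -> []
LOAD_CONST -8   -> [-8]
LOAD_CONST 52   -> [-8, 52]
STORE_FAST 0    -> [-8]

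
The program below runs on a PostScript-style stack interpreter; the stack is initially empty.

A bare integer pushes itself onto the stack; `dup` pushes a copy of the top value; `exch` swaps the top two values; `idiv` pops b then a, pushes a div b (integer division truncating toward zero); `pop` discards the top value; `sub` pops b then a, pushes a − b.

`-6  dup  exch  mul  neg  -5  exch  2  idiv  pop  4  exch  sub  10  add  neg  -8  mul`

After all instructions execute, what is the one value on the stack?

152

-6   → -6
dup  → -6 -6
exch → -6 -6
mul  → 36
neg  → -36
-5   → -36 -5
exch → -5 -36
2    → -5 -36 2
idiv → -5 -18
pop  → -5
4    → -5 4
exch → 4 -5
sub  → 9
10   → 9 10
add  → 19
neg  → -19
-8   → -19 -8
mul  → 152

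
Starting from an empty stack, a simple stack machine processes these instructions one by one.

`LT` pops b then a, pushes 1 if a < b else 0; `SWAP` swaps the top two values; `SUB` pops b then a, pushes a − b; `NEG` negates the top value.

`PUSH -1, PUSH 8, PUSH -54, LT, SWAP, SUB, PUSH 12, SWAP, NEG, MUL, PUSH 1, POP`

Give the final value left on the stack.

PUSH -1  → [-1]
PUSH 8   → [-1, 8]
PUSH -54 → [-1, 8, -54]
LT       → [-1, 0]
SWAP     → [0, -1]
SUB      → [1]
PUSH 12  → [1, 12]
SWAP     → [12, 1]
NEG      → [12, -1]
MUL      → [-12]
PUSH 1   → [-12, 1]
POP      → [-12]

-12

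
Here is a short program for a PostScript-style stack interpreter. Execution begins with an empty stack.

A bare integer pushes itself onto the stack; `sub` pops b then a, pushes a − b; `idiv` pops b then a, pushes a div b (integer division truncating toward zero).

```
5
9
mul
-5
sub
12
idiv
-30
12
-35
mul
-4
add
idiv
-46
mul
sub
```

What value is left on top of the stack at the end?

4

5    : [5]
9    : [5, 9]
mul  : [45]
-5   : [45, -5]
sub  : [50]
12   : [50, 12]
idiv : [4]
-30  : [4, -30]
12   : [4, -30, 12]
-35  : [4, -30, 12, -35]
mul  : [4, -30, -420]
-4   : [4, -30, -420, -4]
add  : [4, -30, -424]
idiv : [4, 0]
-46  : [4, 0, -46]
mul  : [4, 0]
sub  : [4]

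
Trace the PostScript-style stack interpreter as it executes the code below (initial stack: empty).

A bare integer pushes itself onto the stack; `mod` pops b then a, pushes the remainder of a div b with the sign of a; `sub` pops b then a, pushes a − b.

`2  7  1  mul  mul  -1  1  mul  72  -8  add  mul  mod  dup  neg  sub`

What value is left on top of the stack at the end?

28

2   : 2
7   : 2 7
1   : 2 7 1
mul : 2 7
mul : 14
-1  : 14 -1
1   : 14 -1 1
mul : 14 -1
72  : 14 -1 72
-8  : 14 -1 72 -8
add : 14 -1 64
mul : 14 -64
mod : 14
dup : 14 14
neg : 14 -14
sub : 28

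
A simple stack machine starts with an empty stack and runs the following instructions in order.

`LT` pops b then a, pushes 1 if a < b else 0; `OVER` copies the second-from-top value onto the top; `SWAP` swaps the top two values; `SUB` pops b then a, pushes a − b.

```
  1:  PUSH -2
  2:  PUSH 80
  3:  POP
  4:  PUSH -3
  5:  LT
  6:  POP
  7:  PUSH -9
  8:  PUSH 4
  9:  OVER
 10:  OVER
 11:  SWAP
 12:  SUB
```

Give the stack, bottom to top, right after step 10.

[-9, 4, -9, 4]

PUSH -2  [-2]
PUSH 80  [-2, 80]
POP      [-2]
PUSH -3  [-2, -3]
LT       [0]
POP      []
PUSH -9  [-9]
PUSH 4   [-9, 4]
OVER     [-9, 4, -9]
OVER     [-9, 4, -9, 4]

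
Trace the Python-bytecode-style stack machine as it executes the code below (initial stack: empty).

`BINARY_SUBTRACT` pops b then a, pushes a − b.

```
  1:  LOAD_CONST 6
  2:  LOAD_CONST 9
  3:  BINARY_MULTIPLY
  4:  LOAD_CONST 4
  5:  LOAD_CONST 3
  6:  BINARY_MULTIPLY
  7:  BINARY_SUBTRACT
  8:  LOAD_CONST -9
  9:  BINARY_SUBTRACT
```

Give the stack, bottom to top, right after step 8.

[42, -9]

LOAD_CONST 6    : 6
LOAD_CONST 9    : 6 9
BINARY_MULTIPLY : 54
LOAD_CONST 4    : 54 4
LOAD_CONST 3    : 54 4 3
BINARY_MULTIPLY : 54 12
BINARY_SUBTRACT : 42
LOAD_CONST -9   : 42 -9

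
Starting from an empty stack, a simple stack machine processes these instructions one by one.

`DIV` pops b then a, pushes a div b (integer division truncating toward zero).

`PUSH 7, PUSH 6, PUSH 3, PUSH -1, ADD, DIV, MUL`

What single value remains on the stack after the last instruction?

21

PUSH 7  -> 7
PUSH 6  -> 7 6
PUSH 3  -> 7 6 3
PUSH -1 -> 7 6 3 -1
ADD     -> 7 6 2
DIV     -> 7 3
MUL     -> 21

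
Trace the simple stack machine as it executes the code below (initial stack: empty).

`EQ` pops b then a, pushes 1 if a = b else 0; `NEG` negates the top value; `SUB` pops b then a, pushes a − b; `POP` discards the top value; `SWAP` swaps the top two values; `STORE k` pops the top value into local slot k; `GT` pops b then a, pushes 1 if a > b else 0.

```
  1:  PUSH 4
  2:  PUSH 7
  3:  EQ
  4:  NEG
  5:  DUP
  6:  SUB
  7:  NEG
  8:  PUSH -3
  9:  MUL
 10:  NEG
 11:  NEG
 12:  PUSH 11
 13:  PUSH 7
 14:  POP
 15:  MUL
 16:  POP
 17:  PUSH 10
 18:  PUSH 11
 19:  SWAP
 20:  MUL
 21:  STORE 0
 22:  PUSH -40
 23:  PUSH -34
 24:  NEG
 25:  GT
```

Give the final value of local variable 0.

PUSH 4   -> 4
PUSH 7   -> 4 7
EQ       -> 0
NEG      -> 0
DUP      -> 0 0
SUB      -> 0
NEG      -> 0
PUSH -3  -> 0 -3
MUL      -> 0
NEG      -> 0
NEG      -> 0
PUSH 11  -> 0 11
PUSH 7   -> 0 11 7
POP      -> 0 11
MUL      -> 0
POP      -> (empty)
PUSH 10  -> 10
PUSH 11  -> 10 11
SWAP     -> 11 10
MUL      -> 110
STORE 0  -> (empty)
PUSH -40 -> -40
PUSH -34 -> -40 -34
NEG      -> -40 34
GT       -> 0

110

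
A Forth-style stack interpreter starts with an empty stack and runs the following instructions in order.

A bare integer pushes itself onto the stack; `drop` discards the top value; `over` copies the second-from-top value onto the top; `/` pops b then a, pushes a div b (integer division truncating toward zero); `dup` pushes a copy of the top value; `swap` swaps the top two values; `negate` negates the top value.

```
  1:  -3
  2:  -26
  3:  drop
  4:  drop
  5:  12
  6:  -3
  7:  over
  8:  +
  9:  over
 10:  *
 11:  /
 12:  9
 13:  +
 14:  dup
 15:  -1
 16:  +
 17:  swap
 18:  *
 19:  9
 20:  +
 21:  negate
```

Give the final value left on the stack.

-81

-3     → -3
-26    → -3 -26
drop   → -3
drop   → (empty)
12     → 12
-3     → 12 -3
over   → 12 -3 12
+      → 12 9
over   → 12 9 12
*      → 12 108
/      → 0
9      → 0 9
+      → 9
dup    → 9 9
-1     → 9 9 -1
+      → 9 8
swap   → 8 9
*      → 72
9      → 72 9
+      → 81
negate → -81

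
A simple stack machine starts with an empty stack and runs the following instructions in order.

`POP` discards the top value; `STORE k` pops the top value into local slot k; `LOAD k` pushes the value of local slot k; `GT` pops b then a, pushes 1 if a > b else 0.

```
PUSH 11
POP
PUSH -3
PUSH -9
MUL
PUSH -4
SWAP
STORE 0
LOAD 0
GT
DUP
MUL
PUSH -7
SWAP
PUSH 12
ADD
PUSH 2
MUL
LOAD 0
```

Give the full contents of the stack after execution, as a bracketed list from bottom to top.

[-7, 24, 27]

PUSH 11 → 11
POP     → (empty)
PUSH -3 → -3
PUSH -9 → -3 -9
MUL     → 27
PUSH -4 → 27 -4
SWAP    → -4 27
STORE 0 → -4
LOAD 0  → -4 27
GT      → 0
DUP     → 0 0
MUL     → 0
PUSH -7 → 0 -7
SWAP    → -7 0
PUSH 12 → -7 0 12
ADD     → -7 12
PUSH 2  → -7 12 2
MUL     → -7 24
LOAD 0  → -7 24 27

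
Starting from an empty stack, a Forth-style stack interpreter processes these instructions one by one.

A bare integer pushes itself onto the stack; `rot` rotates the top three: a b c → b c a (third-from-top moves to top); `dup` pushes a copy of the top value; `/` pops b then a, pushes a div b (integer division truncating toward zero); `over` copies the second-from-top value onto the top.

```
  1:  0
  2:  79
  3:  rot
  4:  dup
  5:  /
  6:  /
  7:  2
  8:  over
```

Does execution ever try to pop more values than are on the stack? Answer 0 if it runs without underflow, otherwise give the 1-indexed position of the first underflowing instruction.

3

0  → [0]
79 → [0, 79]
rot  — needs 3 operands, stack has 2 → underflow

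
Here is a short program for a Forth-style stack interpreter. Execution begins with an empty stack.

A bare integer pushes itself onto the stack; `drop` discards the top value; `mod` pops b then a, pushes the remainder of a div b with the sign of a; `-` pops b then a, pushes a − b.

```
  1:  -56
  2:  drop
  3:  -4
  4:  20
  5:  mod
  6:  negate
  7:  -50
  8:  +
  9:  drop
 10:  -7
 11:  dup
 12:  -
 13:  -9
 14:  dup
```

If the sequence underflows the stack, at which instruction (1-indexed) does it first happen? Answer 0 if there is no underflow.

0

-56     -56
drop    (empty)
-4      -4
20      -4 20
mod     -4
negate  4
-50     4 -50
+       -46
drop    (empty)
-7      -7
dup     -7 -7
-       0
-9      0 -9
dup     0 -9 -9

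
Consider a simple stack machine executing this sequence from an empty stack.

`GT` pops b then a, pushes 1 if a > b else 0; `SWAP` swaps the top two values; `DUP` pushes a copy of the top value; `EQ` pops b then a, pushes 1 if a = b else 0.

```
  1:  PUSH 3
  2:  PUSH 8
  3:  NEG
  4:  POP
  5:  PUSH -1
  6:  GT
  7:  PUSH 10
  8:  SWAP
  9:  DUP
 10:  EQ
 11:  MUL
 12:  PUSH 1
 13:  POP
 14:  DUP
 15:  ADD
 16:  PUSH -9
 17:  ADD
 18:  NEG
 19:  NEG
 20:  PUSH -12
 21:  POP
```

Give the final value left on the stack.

PUSH 3   : [3]
PUSH 8   : [3, 8]
NEG      : [3, -8]
POP      : [3]
PUSH -1  : [3, -1]
GT       : [1]
PUSH 10  : [1, 10]
SWAP     : [10, 1]
DUP      : [10, 1, 1]
EQ       : [10, 1]
MUL      : [10]
PUSH 1   : [10, 1]
POP      : [10]
DUP      : [10, 10]
ADD      : [20]
PUSH -9  : [20, -9]
ADD      : [11]
NEG      : [-11]
NEG      : [11]
PUSH -12 : [11, -12]
POP      : [11]

11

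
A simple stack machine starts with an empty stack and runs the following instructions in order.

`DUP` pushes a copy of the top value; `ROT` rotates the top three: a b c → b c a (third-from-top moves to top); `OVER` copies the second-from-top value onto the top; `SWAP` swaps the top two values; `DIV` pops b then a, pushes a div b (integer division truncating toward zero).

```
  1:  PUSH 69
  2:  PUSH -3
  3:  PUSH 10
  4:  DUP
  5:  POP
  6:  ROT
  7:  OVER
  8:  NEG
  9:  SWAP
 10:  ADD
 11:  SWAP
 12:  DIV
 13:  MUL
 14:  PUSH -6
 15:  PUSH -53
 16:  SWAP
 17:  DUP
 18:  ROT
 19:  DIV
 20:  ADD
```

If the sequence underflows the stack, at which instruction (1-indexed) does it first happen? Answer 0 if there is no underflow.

PUSH 69   69
PUSH -3   69 -3
PUSH 10   69 -3 10
DUP       69 -3 10 10
POP       69 -3 10
ROT       -3 10 69
OVER      -3 10 69 10
NEG       -3 10 69 -10
SWAP      -3 10 -10 69
ADD       -3 10 59
SWAP      -3 59 10
DIV       -3 5
MUL       -15
PUSH -6   -15 -6
PUSH -53  -15 -6 -53
SWAP      -15 -53 -6
DUP       -15 -53 -6 -6
ROT       -15 -6 -6 -53
DIV       -15 -6 0
ADD       -15 -6

0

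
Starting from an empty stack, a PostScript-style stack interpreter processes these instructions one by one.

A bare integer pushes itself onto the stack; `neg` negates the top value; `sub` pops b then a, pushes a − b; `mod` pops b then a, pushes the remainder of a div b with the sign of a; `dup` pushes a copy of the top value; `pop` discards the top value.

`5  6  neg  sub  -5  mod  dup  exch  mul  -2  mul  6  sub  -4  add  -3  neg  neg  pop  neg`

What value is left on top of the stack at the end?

5    -> 5
6    -> 5 6
neg  -> 5 -6
sub  -> 11
-5   -> 11 -5
mod  -> 1
dup  -> 1 1
exch -> 1 1
mul  -> 1
-2   -> 1 -2
mul  -> -2
6    -> -2 6
sub  -> -8
-4   -> -8 -4
add  -> -12
-3   -> -12 -3
neg  -> -12 3
neg  -> -12 -3
pop  -> -12
neg  -> 12

12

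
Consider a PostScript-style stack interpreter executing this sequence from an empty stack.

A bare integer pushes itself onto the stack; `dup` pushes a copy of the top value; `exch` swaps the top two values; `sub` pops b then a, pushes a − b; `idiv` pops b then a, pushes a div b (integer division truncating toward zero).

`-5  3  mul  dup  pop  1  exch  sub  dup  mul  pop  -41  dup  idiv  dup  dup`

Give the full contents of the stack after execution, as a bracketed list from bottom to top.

-5   : [-5]
3    : [-5, 3]
mul  : [-15]
dup  : [-15, -15]
pop  : [-15]
1    : [-15, 1]
exch : [1, -15]
sub  : [16]
dup  : [16, 16]
mul  : [256]
pop  : []
-41  : [-41]
dup  : [-41, -41]
idiv : [1]
dup  : [1, 1]
dup  : [1, 1, 1]

[1, 1, 1]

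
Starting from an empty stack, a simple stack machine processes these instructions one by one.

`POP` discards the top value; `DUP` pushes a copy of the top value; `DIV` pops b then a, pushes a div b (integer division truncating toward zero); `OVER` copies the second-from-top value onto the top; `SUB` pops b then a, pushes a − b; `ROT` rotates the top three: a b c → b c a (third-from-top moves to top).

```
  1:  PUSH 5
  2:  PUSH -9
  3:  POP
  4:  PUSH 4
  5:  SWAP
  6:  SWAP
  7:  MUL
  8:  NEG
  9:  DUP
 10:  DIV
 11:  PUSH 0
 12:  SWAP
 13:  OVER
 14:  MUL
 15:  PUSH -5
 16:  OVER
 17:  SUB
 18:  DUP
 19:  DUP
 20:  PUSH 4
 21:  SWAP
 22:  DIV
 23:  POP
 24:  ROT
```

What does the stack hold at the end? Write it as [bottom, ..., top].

PUSH 5  -> 5
PUSH -9 -> 5 -9
POP     -> 5
PUSH 4  -> 5 4
SWAP    -> 4 5
SWAP    -> 5 4
MUL     -> 20
NEG     -> -20
DUP     -> -20 -20
DIV     -> 1
PUSH 0  -> 1 0
SWAP    -> 0 1
OVER    -> 0 1 0
MUL     -> 0 0
PUSH -5 -> 0 0 -5
OVER    -> 0 0 -5 0
SUB     -> 0 0 -5
DUP     -> 0 0 -5 -5
DUP     -> 0 0 -5 -5 -5
PUSH 4  -> 0 0 -5 -5 -5 4
SWAP    -> 0 0 -5 -5 4 -5
DIV     -> 0 0 -5 -5 0
POP     -> 0 0 -5 -5
ROT     -> 0 -5 -5 0

[0, -5, -5, 0]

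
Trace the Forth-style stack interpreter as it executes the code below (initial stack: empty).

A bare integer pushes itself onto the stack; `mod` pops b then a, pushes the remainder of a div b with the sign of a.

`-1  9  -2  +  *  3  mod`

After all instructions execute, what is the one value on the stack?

-1

-1   -1
9    -1 9
-2   -1 9 -2
+    -1 7
*    -7
3    -7 3
mod  -1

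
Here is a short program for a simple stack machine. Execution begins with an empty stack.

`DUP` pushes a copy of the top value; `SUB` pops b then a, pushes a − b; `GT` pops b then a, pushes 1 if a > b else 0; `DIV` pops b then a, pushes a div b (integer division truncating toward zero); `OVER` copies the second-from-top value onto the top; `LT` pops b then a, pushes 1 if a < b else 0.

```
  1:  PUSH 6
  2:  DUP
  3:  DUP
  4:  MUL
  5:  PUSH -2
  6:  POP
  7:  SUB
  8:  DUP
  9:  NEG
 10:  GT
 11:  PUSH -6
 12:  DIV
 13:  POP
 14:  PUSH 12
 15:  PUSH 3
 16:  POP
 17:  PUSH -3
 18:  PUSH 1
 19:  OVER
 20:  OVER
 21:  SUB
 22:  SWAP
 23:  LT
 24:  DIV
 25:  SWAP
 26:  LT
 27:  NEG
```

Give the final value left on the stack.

PUSH 6   6
DUP      6 6
DUP      6 6 6
MUL      6 36
PUSH -2  6 36 -2
POP      6 36
SUB      -30
DUP      -30 -30
NEG      -30 30
GT       0
PUSH -6  0 -6
DIV      0
POP      (empty)
PUSH 12  12
PUSH 3   12 3
POP      12
PUSH -3  12 -3
PUSH 1   12 -3 1
OVER     12 -3 1 -3
OVER     12 -3 1 -3 1
SUB      12 -3 1 -4
SWAP     12 -3 -4 1
LT       12 -3 1
DIV      12 -3
SWAP     -3 12
LT       1
NEG      -1

-1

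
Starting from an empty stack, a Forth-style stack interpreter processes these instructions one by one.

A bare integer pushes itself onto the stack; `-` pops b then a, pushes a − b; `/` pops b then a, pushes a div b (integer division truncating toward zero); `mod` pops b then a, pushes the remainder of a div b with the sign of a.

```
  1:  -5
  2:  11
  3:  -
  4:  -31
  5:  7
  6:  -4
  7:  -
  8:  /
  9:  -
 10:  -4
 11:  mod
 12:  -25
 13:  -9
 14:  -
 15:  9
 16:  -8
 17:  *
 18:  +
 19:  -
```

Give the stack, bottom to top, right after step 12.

[-2, -25]

-5  → [-5]
11  → [-5, 11]
-   → [-16]
-31 → [-16, -31]
7   → [-16, -31, 7]
-4  → [-16, -31, 7, -4]
-   → [-16, -31, 11]
/   → [-16, -2]
-   → [-14]
-4  → [-14, -4]
mod → [-2]
-25 → [-2, -25]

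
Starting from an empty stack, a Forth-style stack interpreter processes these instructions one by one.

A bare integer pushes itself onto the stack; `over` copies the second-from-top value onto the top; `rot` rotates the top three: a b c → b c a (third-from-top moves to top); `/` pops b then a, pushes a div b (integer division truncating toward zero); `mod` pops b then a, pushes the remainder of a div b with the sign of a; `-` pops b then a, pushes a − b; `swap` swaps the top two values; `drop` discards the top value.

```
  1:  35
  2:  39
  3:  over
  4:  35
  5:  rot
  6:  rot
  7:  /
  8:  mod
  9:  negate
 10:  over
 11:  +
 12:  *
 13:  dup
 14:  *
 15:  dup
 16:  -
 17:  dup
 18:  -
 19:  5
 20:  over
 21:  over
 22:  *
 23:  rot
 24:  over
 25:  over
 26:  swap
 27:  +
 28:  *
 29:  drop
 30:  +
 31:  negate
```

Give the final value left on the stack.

-5

35     : [35]
39     : [35, 39]
over   : [35, 39, 35]
35     : [35, 39, 35, 35]
rot    : [35, 35, 35, 39]
rot    : [35, 35, 39, 35]
/      : [35, 35, 1]
mod    : [35, 0]
negate : [35, 0]
over   : [35, 0, 35]
+      : [35, 35]
*      : [1225]
dup    : [1225, 1225]
*      : [1500625]
dup    : [1500625, 1500625]
-      : [0]
dup    : [0, 0]
-      : [0]
5      : [0, 5]
over   : [0, 5, 0]
over   : [0, 5, 0, 5]
*      : [0, 5, 0]
rot    : [5, 0, 0]
over   : [5, 0, 0, 0]
over   : [5, 0, 0, 0, 0]
swap   : [5, 0, 0, 0, 0]
+      : [5, 0, 0, 0]
*      : [5, 0, 0]
drop   : [5, 0]
+      : [5]
negate : [-5]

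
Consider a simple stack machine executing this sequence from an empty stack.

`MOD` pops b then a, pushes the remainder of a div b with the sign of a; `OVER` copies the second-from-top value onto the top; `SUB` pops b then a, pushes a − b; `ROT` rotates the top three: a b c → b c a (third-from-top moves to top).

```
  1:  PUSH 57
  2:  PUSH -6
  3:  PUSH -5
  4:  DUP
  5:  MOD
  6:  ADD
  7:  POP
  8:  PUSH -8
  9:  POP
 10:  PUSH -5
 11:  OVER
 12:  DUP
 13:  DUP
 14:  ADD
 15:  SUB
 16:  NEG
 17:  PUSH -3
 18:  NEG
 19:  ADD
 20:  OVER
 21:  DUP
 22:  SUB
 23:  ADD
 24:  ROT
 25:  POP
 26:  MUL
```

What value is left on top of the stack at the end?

PUSH 57 → [57]
PUSH -6 → [57, -6]
PUSH -5 → [57, -6, -5]
DUP     → [57, -6, -5, -5]
MOD     → [57, -6, 0]
ADD     → [57, -6]
POP     → [57]
PUSH -8 → [57, -8]
POP     → [57]
PUSH -5 → [57, -5]
OVER    → [57, -5, 57]
DUP     → [57, -5, 57, 57]
DUP     → [57, -5, 57, 57, 57]
ADD     → [57, -5, 57, 114]
SUB     → [57, -5, -57]
NEG     → [57, -5, 57]
PUSH -3 → [57, -5, 57, -3]
NEG     → [57, -5, 57, 3]
ADD     → [57, -5, 60]
OVER    → [57, -5, 60, -5]
DUP     → [57, -5, 60, -5, -5]
SUB     → [57, -5, 60, 0]
ADD     → [57, -5, 60]
ROT     → [-5, 60, 57]
POP     → [-5, 60]
MUL     → [-300]

-300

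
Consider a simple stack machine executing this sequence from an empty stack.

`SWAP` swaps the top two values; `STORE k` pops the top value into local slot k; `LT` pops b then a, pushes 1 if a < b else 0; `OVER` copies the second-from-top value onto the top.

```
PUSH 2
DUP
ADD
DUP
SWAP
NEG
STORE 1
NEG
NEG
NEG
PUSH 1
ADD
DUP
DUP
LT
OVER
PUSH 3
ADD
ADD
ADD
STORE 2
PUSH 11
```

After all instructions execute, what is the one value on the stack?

11

PUSH 2   [2]
DUP      [2, 2]
ADD      [4]
DUP      [4, 4]
SWAP     [4, 4]
NEG      [4, -4]
STORE 1  [4]
NEG      [-4]
NEG      [4]
NEG      [-4]
PUSH 1   [-4, 1]
ADD      [-3]
DUP      [-3, -3]
DUP      [-3, -3, -3]
LT       [-3, 0]
OVER     [-3, 0, -3]
PUSH 3   [-3, 0, -3, 3]
ADD      [-3, 0, 0]
ADD      [-3, 0]
ADD      [-3]
STORE 2  []
PUSH 11  [11]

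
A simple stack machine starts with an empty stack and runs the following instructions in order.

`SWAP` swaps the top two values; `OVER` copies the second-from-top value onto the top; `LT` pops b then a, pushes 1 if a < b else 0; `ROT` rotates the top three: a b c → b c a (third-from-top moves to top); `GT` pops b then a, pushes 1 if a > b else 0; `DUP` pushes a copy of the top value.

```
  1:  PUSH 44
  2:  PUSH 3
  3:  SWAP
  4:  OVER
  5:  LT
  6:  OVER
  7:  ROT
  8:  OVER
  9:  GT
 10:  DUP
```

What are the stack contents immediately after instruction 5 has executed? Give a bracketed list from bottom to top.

PUSH 44 : [44]
PUSH 3  : [44, 3]
SWAP    : [3, 44]
OVER    : [3, 44, 3]
LT      : [3, 0]

[3, 0]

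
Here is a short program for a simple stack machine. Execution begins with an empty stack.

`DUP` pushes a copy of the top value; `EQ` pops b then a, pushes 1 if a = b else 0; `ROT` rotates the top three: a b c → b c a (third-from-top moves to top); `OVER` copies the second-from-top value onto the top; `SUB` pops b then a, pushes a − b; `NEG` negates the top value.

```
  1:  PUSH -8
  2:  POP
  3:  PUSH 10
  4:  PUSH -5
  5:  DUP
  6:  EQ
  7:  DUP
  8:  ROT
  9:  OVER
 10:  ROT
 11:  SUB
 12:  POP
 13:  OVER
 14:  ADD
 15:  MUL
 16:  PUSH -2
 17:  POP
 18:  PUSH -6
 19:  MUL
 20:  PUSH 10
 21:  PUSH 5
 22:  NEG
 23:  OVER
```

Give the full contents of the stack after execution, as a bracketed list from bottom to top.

[-66, 10, -5, 10]

PUSH -8 -> [-8]
POP     -> []
PUSH 10 -> [10]
PUSH -5 -> [10, -5]
DUP     -> [10, -5, -5]
EQ      -> [10, 1]
DUP     -> [10, 1, 1]
ROT     -> [1, 1, 10]
OVER    -> [1, 1, 10, 1]
ROT     -> [1, 10, 1, 1]
SUB     -> [1, 10, 0]
POP     -> [1, 10]
OVER    -> [1, 10, 1]
ADD     -> [1, 11]
MUL     -> [11]
PUSH -2 -> [11, -2]
POP     -> [11]
PUSH -6 -> [11, -6]
MUL     -> [-66]
PUSH 10 -> [-66, 10]
PUSH 5  -> [-66, 10, 5]
NEG     -> [-66, 10, -5]
OVER    -> [-66, 10, -5, 10]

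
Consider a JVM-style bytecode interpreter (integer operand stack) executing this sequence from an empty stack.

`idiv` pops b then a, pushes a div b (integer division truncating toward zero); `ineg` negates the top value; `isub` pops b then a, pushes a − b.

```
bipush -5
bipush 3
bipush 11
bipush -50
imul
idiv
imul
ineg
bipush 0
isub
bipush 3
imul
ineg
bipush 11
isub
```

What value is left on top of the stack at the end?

bipush -5  → -5
bipush 3   → -5 3
bipush 11  → -5 3 11
bipush -50 → -5 3 11 -50
imul       → -5 3 -550
idiv       → -5 0
imul       → 0
ineg       → 0
bipush 0   → 0 0
isub       → 0
bipush 3   → 0 3
imul       → 0
ineg       → 0
bipush 11  → 0 11
isub       → -11

-11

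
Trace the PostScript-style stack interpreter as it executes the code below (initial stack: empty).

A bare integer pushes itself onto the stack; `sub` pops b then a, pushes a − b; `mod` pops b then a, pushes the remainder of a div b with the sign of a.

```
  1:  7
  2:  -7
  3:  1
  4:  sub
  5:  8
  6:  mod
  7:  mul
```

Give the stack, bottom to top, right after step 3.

[7, -7, 1]

7  : 7
-7 : 7 -7
1  : 7 -7 1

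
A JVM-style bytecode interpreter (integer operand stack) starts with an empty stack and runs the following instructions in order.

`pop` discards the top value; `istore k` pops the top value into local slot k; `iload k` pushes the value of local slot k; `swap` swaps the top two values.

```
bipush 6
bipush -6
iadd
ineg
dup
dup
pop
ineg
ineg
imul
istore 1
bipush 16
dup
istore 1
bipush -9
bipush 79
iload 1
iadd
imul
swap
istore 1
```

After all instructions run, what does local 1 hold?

bipush 6  → [6]
bipush -6 → [6, -6]
iadd      → [0]
ineg      → [0]
dup       → [0, 0]
dup       → [0, 0, 0]
pop       → [0, 0]
ineg      → [0, 0]
ineg      → [0, 0]
imul      → [0]
istore 1  → []
bipush 16 → [16]
dup       → [16, 16]
istore 1  → [16]
bipush -9 → [16, -9]
bipush 79 → [16, -9, 79]
iload 1   → [16, -9, 79, 16]
iadd      → [16, -9, 95]
imul      → [16, -855]
swap      → [-855, 16]
istore 1  → [-855]

16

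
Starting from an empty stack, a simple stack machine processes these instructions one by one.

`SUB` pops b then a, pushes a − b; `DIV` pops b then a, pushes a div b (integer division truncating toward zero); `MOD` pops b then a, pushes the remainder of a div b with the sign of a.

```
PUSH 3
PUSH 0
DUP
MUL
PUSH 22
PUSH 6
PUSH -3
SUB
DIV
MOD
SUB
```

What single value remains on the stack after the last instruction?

PUSH 3   3
PUSH 0   3 0
DUP      3 0 0
MUL      3 0
PUSH 22  3 0 22
PUSH 6   3 0 22 6
PUSH -3  3 0 22 6 -3
SUB      3 0 22 9
DIV      3 0 2
MOD      3 0
SUB      3

3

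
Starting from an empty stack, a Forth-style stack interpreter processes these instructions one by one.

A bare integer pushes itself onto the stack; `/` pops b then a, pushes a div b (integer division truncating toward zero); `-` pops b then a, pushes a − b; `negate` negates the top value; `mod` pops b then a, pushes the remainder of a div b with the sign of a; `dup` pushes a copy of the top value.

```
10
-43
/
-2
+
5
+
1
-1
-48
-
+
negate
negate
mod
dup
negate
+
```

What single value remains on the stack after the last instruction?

0

10     : [10]
-43    : [10, -43]
/      : [0]
-2     : [0, -2]
+      : [-2]
5      : [-2, 5]
+      : [3]
1      : [3, 1]
-1     : [3, 1, -1]
-48    : [3, 1, -1, -48]
-      : [3, 1, 47]
+      : [3, 48]
negate : [3, -48]
negate : [3, 48]
mod    : [3]
dup    : [3, 3]
negate : [3, -3]
+      : [0]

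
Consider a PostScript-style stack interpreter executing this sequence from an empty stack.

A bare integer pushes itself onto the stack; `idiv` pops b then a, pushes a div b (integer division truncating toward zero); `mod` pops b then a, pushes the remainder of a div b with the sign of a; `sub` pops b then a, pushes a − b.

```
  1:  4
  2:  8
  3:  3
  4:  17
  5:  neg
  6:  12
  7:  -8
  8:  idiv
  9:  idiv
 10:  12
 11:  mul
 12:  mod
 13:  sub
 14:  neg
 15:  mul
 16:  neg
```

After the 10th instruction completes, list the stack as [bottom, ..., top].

4    : [4]
8    : [4, 8]
3    : [4, 8, 3]
17   : [4, 8, 3, 17]
neg  : [4, 8, 3, -17]
12   : [4, 8, 3, -17, 12]
-8   : [4, 8, 3, -17, 12, -8]
idiv : [4, 8, 3, -17, -1]
idiv : [4, 8, 3, 17]
12   : [4, 8, 3, 17, 12]

[4, 8, 3, 17, 12]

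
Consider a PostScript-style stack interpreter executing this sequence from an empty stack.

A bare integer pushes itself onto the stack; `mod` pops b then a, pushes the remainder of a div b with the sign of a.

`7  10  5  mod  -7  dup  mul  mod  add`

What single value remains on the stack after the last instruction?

7   -> 7
10  -> 7 10
5   -> 7 10 5
mod -> 7 0
-7  -> 7 0 -7
dup -> 7 0 -7 -7
mul -> 7 0 49
mod -> 7 0
add -> 7

7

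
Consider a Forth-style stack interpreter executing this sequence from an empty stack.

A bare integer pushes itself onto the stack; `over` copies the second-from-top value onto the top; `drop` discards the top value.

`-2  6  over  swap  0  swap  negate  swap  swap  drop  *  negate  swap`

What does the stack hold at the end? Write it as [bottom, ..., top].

-2     -> -2
6      -> -2 6
over   -> -2 6 -2
swap   -> -2 -2 6
0      -> -2 -2 6 0
swap   -> -2 -2 0 6
negate -> -2 -2 0 -6
swap   -> -2 -2 -6 0
swap   -> -2 -2 0 -6
drop   -> -2 -2 0
*      -> -2 0
negate -> -2 0
swap   -> 0 -2

[0, -2]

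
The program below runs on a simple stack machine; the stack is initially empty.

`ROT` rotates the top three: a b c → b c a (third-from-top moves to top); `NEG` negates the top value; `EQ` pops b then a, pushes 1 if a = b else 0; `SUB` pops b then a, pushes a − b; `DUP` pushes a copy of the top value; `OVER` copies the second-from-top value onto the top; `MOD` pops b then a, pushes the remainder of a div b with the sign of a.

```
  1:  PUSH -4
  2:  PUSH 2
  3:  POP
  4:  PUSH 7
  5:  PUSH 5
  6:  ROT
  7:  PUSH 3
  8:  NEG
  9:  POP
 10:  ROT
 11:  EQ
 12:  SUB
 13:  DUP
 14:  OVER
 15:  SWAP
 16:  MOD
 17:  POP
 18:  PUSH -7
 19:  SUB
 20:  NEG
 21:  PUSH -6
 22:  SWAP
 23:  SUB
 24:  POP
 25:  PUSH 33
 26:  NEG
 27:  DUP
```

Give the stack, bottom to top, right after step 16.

[5, 0]

PUSH -4  -4
PUSH 2   -4 2
POP      -4
PUSH 7   -4 7
PUSH 5   -4 7 5
ROT      7 5 -4
PUSH 3   7 5 -4 3
NEG      7 5 -4 -3
POP      7 5 -4
ROT      5 -4 7
EQ       5 0
SUB      5
DUP      5 5
OVER     5 5 5
SWAP     5 5 5
MOD      5 0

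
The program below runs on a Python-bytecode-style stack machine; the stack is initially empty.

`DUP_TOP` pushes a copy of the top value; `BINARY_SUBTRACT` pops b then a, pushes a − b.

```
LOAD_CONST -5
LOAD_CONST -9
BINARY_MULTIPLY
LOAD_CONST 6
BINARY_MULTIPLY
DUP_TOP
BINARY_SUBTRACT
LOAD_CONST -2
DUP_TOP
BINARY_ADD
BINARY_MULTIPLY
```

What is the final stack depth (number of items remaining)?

1

LOAD_CONST -5    [-5]
LOAD_CONST -9    [-5, -9]
BINARY_MULTIPLY  [45]
LOAD_CONST 6     [45, 6]
BINARY_MULTIPLY  [270]
DUP_TOP          [270, 270]
BINARY_SUBTRACT  [0]
LOAD_CONST -2    [0, -2]
DUP_TOP          [0, -2, -2]
BINARY_ADD       [0, -4]
BINARY_MULTIPLY  [0]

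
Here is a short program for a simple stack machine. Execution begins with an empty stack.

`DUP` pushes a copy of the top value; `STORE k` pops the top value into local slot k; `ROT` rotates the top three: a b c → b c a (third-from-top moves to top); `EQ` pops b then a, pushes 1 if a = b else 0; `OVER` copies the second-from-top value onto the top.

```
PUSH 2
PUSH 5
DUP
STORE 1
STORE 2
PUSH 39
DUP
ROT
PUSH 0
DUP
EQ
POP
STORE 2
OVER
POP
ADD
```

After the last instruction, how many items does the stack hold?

1

PUSH 2  : 2
PUSH 5  : 2 5
DUP     : 2 5 5
STORE 1 : 2 5
STORE 2 : 2
PUSH 39 : 2 39
DUP     : 2 39 39
ROT     : 39 39 2
PUSH 0  : 39 39 2 0
DUP     : 39 39 2 0 0
EQ      : 39 39 2 1
POP     : 39 39 2
STORE 2 : 39 39
OVER    : 39 39 39
POP     : 39 39
ADD     : 78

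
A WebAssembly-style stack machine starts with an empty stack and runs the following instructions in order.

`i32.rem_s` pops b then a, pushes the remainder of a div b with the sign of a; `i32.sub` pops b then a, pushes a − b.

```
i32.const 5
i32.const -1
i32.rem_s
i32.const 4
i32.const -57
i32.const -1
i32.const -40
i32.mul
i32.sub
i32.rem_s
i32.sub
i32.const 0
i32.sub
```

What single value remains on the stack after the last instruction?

i32.const 5   → [5]
i32.const -1  → [5, -1]
i32.rem_s     → [0]
i32.const 4   → [0, 4]
i32.const -57 → [0, 4, -57]
i32.const -1  → [0, 4, -57, -1]
i32.const -40 → [0, 4, -57, -1, -40]
i32.mul       → [0, 4, -57, 40]
i32.sub       → [0, 4, -97]
i32.rem_s     → [0, 4]
i32.sub       → [-4]
i32.const 0   → [-4, 0]
i32.sub       → [-4]

-4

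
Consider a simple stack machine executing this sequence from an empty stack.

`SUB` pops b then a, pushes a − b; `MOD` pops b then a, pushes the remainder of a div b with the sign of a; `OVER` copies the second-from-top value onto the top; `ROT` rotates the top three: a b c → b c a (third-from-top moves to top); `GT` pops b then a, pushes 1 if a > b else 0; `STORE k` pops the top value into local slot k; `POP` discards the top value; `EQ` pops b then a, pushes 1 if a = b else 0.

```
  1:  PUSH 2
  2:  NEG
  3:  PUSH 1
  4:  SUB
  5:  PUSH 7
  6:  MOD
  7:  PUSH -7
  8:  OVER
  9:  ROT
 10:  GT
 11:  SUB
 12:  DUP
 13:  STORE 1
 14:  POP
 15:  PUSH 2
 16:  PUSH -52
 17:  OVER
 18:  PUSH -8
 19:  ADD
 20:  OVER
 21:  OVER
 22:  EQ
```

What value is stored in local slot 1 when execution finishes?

PUSH 2   : 2
NEG      : -2
PUSH 1   : -2 1
SUB      : -3
PUSH 7   : -3 7
MOD      : -3
PUSH -7  : -3 -7
OVER     : -3 -7 -3
ROT      : -7 -3 -3
GT       : -7 0
SUB      : -7
DUP      : -7 -7
STORE 1  : -7
POP      : (empty)
PUSH 2   : 2
PUSH -52 : 2 -52
OVER     : 2 -52 2
PUSH -8  : 2 -52 2 -8
ADD      : 2 -52 -6
OVER     : 2 -52 -6 -52
OVER     : 2 -52 -6 -52 -6
EQ       : 2 -52 -6 0

-7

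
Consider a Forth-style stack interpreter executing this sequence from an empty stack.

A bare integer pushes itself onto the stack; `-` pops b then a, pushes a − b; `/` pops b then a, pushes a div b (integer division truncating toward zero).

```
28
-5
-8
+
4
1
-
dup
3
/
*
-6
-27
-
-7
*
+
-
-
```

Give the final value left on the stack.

-103

28  -> 28
-5  -> 28 -5
-8  -> 28 -5 -8
+   -> 28 -13
4   -> 28 -13 4
1   -> 28 -13 4 1
-   -> 28 -13 3
dup -> 28 -13 3 3
3   -> 28 -13 3 3 3
/   -> 28 -13 3 1
*   -> 28 -13 3
-6  -> 28 -13 3 -6
-27 -> 28 -13 3 -6 -27
-   -> 28 -13 3 21
-7  -> 28 -13 3 21 -7
*   -> 28 -13 3 -147
+   -> 28 -13 -144
-   -> 28 131
-   -> -103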